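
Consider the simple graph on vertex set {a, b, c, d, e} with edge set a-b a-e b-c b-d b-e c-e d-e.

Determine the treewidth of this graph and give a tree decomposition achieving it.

Treewidth 2.
One optimal decomposition is:
Bags: B1 = {a, b, e}  B2 = {b, c, e}  B3 = {b, d, e}
Tree: B1–B2, B1–B3

Every bag has size at most 3, so the width is 3 − 1 = 2 and tw(G) ≤ 2. Conversely, {b, d, e} is a clique of size 3, and the vertices of any clique must share a bag in every tree decomposition; so some bag has ≥ 3 vertices and tw(G) ≥ 2. Therefore the treewidth is 2.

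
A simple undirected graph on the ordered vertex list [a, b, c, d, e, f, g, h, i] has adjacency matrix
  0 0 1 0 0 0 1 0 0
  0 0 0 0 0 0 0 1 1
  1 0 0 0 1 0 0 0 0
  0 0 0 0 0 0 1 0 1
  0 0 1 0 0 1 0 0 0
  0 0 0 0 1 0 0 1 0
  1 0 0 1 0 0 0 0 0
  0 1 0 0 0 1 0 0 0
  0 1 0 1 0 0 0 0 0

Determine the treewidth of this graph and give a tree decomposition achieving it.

Treewidth 2.
Bags: B1 = {b, d, i}  B2 = {b, d, h}  B3 = {d, f, h}  B4 = {d, e, f}  B5 = {c, d, e}  B6 = {a, c, d}  B7 = {a, d, g}
Tree: B1–B2, B2–B3, B3–B4, B4–B5, B5–B6, B6–B7

The largest bag has 3 vertices, giving width 2; this decomposition certifies tw(G) ≤ 2. The edges d–i–b–h–f–e–c–a–g–d form a cycle, so G is not a tree and its treewidth is at least 2. Therefore the treewidth is 2.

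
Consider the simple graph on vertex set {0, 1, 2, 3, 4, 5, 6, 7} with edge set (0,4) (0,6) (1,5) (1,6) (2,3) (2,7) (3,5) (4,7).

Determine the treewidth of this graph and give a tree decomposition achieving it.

Every bag has size at most 3, so the width is 3 − 1 = 2 and tw(G) ≤ 2. The edges 0–4–7–2–3–5–1–6–0 form a cycle, so G is not a tree and its treewidth is at least 2. Combining the bounds, tw(G) = 2.

Treewidth 2.
Bags: B1 = {0, 4, 7}  B2 = {0, 2, 7}  B3 = {0, 2, 3}  B4 = {0, 3, 5}  B5 = {0, 1, 5}  B6 = {0, 1, 6}
Tree: B1–B2, B2–B3, B3–B4, B4–B5, B5–B6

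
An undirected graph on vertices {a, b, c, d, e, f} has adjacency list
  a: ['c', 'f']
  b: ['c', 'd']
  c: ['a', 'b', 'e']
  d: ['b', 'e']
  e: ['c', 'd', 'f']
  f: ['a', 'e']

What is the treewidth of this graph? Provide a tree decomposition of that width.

Treewidth 2.
One such decomposition:
Bags: B1 = {a, e, f}  B2 = {a, c, e}  B3 = {c, d, e}  B4 = {b, c, d}
Tree: B1–B2, B2–B3, B3–B4

The largest bag has 3 vertices, giving width 2; this decomposition certifies tw(G) ≤ 2. Since f–a–c–e–f is a cycle in G, G is not acyclic. Forests are exactly the graphs of treewidth ≤ 1, so tw(G) ≥ 2. Therefore the treewidth is 2.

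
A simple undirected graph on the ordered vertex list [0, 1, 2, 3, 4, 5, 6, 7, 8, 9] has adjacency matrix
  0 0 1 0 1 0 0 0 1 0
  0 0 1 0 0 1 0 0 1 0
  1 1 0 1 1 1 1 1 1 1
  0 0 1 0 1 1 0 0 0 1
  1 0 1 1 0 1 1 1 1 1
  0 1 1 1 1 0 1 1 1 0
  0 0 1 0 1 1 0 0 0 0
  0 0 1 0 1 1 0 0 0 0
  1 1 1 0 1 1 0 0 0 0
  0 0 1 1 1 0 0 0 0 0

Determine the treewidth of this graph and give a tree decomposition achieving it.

Treewidth 3.
One such decomposition:
Bags: B1 = {2, 4, 5, 8}  B2 = {2, 3, 4, 5}  B3 = {2, 3, 4, 9}  B4 = {2, 4, 5, 6}  B5 = {0, 2, 4, 8}  B6 = {2, 4, 5, 7}  B7 = {1, 2, 5, 8}
Tree: B1–B2, B2–B3, B1–B4, B1–B5, B2–B6, B1–B7

Each bag holds 4 vertices, so the decomposition has width 3, which upper-bounds the treewidth. Conversely, {1, 2, 5, 8} is a clique of size 4, and the vertices of any clique must share a bag in every tree decomposition; so some bag has ≥ 4 vertices and tw(G) ≥ 3. Therefore the treewidth is 3.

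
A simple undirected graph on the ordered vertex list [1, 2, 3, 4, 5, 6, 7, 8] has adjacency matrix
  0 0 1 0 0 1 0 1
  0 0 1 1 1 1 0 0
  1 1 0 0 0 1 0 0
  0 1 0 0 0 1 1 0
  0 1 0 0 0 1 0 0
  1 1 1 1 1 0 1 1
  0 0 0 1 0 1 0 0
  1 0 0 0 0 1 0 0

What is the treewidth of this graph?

A width-2 tree decomposition is:
Bags: B1 = {2, 3, 6}  B2 = {2, 4, 6}  B3 = {1, 3, 6}  B4 = {4, 6, 7}  B5 = {1, 6, 8}  B6 = {2, 5, 6}
Tree: B1–B2, B1–B3, B2–B4, B3–B5, B1–B6
Each bag holds 3 vertices, so the decomposition has width 2, which upper-bounds the treewidth. For the lower bound, the 3 vertices {1, 6, 8} are pairwise adjacent, and any tree decomposition puts a clique entirely inside one bag — forcing width ≥ 2. Hence tw(G) = 2 exactly.

2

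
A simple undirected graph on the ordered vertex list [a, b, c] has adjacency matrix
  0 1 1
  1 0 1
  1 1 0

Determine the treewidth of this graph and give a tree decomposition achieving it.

A single bag containing all 3 vertices is trivially a valid decomposition of width 2. Conversely, {a, b, c} is a clique of size 3, and the vertices of any clique must share a bag in every tree decomposition; so some bag has ≥ 3 vertices and tw(G) ≥ 2. Therefore the treewidth is 2.

Treewidth 2.
Bags: B1 = {a, b, c}
Tree: (single bag)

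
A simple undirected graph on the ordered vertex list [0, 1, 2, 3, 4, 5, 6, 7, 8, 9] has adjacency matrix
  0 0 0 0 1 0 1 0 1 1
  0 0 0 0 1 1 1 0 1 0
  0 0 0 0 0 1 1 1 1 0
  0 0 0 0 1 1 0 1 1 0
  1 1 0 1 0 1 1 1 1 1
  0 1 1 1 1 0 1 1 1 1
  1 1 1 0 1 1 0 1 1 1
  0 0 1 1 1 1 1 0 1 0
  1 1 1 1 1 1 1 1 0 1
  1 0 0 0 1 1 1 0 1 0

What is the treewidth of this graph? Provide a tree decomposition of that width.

Treewidth 4.
One such decomposition:
Bags: B1 = {4, 5, 6, 7, 8}  B2 = {4, 5, 6, 8, 9}  B3 = {3, 4, 5, 7, 8}  B4 = {1, 4, 5, 6, 8}  B5 = {2, 5, 6, 7, 8}  B6 = {0, 4, 6, 8, 9}
Tree: B1–B2, B1–B3, B2–B4, B1–B5, B2–B6

Every bag has size at most 5, so the width is 5 − 1 = 4 and tw(G) ≤ 4. Conversely, {2, 5, 6, 7, 8} is a clique of size 5, and the vertices of any clique must share a bag in every tree decomposition; so some bag has ≥ 5 vertices and tw(G) ≥ 4. The upper and lower bounds meet at 4, so that is the treewidth.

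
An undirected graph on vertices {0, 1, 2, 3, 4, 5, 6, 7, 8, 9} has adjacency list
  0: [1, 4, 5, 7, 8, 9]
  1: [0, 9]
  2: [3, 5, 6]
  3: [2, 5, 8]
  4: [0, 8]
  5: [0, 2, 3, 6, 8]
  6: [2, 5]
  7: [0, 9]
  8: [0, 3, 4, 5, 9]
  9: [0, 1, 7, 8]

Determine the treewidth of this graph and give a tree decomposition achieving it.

Treewidth 2.
One such decomposition:
Bags: B1 = {2, 3, 5}  B2 = {3, 5, 8}  B3 = {0, 5, 8}  B4 = {0, 8, 9}  B5 = {2, 5, 6}  B6 = {0, 1, 9}  B7 = {0, 4, 8}  B8 = {0, 7, 9}
Tree: B1–B2, B2–B3, B3–B4, B1–B5, B4–B6, B4–B7, B6–B8

Every bag has size at most 3, so the width is 3 − 1 = 2 and tw(G) ≤ 2. Conversely, {0, 8, 9} is a clique of size 3, and the vertices of any clique must share a bag in every tree decomposition; so some bag has ≥ 3 vertices and tw(G) ≥ 2. The upper and lower bounds meet at 2, so that is the treewidth.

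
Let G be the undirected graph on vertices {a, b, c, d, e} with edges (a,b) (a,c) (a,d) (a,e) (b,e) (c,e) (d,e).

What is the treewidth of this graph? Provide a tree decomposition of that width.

The largest bag has 3 vertices, giving width 2; this decomposition certifies tw(G) ≤ 2. On the other hand G contains the 3-clique {a, d, e}. A clique must lie in a single bag of any decomposition, so no decomposition can have width below 2. Combining the bounds, tw(G) = 2.

Treewidth 2.
One such decomposition:
Bags: B1 = {a, d, e}  B2 = {a, b, e}  B3 = {a, c, e}
Tree: B1–B2, B2–B3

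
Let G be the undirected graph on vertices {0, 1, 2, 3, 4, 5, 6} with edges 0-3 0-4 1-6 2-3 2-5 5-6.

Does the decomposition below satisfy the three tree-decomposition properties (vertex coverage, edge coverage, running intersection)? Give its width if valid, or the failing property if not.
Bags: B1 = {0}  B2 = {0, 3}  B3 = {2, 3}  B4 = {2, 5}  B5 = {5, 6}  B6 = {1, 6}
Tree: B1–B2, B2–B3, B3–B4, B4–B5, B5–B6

A tree decomposition must satisfy three properties: every vertex lies in some bag; for every edge, both endpoints lie together in some bag; and for every vertex, the bags containing it form a connected subtree. Here vertex 4 appears in no bag, so the decomposition is invalid.

No — vertex 4 appears in no bag.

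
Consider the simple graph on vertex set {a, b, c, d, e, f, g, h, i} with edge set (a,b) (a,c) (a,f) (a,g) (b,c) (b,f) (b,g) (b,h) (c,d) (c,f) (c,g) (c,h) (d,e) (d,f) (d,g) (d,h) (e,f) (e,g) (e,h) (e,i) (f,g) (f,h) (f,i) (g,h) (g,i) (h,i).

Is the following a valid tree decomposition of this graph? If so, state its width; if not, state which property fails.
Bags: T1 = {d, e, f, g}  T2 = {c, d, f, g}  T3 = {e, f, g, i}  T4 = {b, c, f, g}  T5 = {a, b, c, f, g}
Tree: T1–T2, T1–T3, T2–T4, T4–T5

A tree decomposition must satisfy three properties: every vertex lies in some bag; for every edge, both endpoints lie together in some bag; and for every vertex, the bags containing it form a connected subtree. Here vertex h appears in no bag, so the decomposition is invalid.

No — vertex h appears in no bag.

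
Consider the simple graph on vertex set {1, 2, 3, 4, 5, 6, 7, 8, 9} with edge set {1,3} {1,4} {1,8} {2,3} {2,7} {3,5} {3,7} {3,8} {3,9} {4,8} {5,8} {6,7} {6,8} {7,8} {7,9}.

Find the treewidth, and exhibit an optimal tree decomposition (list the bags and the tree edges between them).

Every bag has size at most 3, so the width is 3 − 1 = 2 and tw(G) ≤ 2. On the other hand G contains the 3-clique {1, 3, 8}. A clique must lie in a single bag of any decomposition, so no decomposition can have width below 2. Therefore the treewidth is 2.

Treewidth 2.
Bags: B1 = {6, 7, 8}  B2 = {3, 7, 8}  B3 = {1, 3, 8}  B4 = {2, 3, 7}  B5 = {3, 5, 8}  B6 = {1, 4, 8}  B7 = {3, 7, 9}
Tree: B1–B2, B2–B3, B2–B4, B2–B5, B3–B6, B2–B7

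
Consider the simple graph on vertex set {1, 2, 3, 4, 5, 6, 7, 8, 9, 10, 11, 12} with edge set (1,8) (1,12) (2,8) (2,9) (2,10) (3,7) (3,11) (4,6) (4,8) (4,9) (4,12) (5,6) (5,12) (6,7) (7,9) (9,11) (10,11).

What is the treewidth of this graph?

A width-3 tree decomposition is:
Bags: B1 = {1, 5, 6, 12}  B2 = {1, 4, 6, 12}  B3 = {1, 4, 6, 8}  B4 = {4, 6, 7, 8}  B5 = {4, 7, 8, 9}  B6 = {2, 7, 8, 9}  B7 = {2, 3, 7, 9}  B8 = {2, 3, 9, 11}  B9 = {2, 3, 10, 11}
Tree: B1–B2, B2–B3, B3–B4, B4–B5, B5–B6, B6–B7, B7–B8, B8–B9
Every bag has size at most 4, so the width is 4 − 1 = 3 and tw(G) ≤ 3. For the lower bound: the 4 vertex sets {1,5,12}, {6}, {4}, {2,7,8,9} are disjoint, each induces a connected subgraph, and every pair is joined by at least one edge of G. Contracting each set to a single vertex therefore yields K_{4} as a minor, and since treewidth is minor-monotone, tw(G) ≥ tw(K_{4}) = 3. Therefore the treewidth is 3.

3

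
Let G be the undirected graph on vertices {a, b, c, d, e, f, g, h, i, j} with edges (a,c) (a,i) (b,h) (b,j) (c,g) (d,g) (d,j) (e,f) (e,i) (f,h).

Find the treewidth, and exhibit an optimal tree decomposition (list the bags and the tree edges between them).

Each bag holds 3 vertices, so the decomposition has width 2, which upper-bounds the treewidth. The edges j–b–h–f–e–i–a–c–g–d–j form a cycle, so G is not a tree and its treewidth is at least 2. Therefore the treewidth is 2.

Treewidth 2.
One such decomposition:
Bags: B1 = {b, h, j}  B2 = {f, h, j}  B3 = {e, f, j}  B4 = {e, i, j}  B5 = {a, i, j}  B6 = {a, c, j}  B7 = {c, g, j}  B8 = {d, g, j}
Tree: B1–B2, B2–B3, B3–B4, B4–B5, B5–B6, B6–B7, B7–B8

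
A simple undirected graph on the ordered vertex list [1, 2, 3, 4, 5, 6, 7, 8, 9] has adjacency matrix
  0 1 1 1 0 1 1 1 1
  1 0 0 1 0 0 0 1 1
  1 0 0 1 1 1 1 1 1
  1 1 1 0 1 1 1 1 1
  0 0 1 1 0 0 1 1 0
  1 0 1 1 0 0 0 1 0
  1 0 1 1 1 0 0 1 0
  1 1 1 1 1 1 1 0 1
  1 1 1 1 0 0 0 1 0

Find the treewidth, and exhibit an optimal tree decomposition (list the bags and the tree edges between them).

Treewidth 4.
One optimal decomposition is:
Bags: B1 = {1, 3, 4, 8, 9}  B2 = {1, 3, 4, 7, 8}  B3 = {1, 3, 4, 6, 8}  B4 = {1, 2, 4, 8, 9}  B5 = {3, 4, 5, 7, 8}
Tree: B1–B2, B2–B3, B1–B4, B2–B5

The largest bag has 5 vertices, giving width 4; this decomposition certifies tw(G) ≤ 4. On the other hand G contains the 5-clique {1, 2, 4, 8, 9}. A clique must lie in a single bag of any decomposition, so no decomposition can have width below 4. Hence tw(G) = 4 exactly.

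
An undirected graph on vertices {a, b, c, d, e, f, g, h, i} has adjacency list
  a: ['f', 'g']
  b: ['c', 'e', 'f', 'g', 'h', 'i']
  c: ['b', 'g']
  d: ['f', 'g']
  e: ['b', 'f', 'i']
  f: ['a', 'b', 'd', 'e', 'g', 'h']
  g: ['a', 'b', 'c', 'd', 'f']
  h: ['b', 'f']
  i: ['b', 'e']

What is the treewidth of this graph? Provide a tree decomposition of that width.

Treewidth 2.
Bags: B1 = {b, c, g}  B2 = {b, f, g}  B3 = {b, e, f}  B4 = {a, f, g}  B5 = {b, e, i}  B6 = {b, f, h}  B7 = {d, f, g}
Tree: B1–B2, B2–B3, B2–B4, B3–B5, B2–B6, B4–B7

Every bag has size at most 3, so the width is 3 − 1 = 2 and tw(G) ≤ 2. On the other hand G contains the 3-clique {b, c, g}. A clique must lie in a single bag of any decomposition, so no decomposition can have width below 2. Therefore the treewidth is 2.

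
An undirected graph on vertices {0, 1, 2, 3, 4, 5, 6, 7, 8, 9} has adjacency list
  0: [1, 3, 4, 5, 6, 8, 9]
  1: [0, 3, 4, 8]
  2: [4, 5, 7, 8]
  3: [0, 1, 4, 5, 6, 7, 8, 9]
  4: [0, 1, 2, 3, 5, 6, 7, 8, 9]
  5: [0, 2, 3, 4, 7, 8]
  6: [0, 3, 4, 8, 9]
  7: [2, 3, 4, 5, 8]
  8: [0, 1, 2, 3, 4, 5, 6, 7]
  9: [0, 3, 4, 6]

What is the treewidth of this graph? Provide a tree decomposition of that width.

Treewidth 4.
Bags: B1 = {0, 3, 4, 5, 8}  B2 = {3, 4, 5, 7, 8}  B3 = {2, 4, 5, 7, 8}  B4 = {0, 3, 4, 6, 8}  B5 = {0, 3, 4, 6, 9}  B6 = {0, 1, 3, 4, 8}
Tree: B1–B2, B2–B3, B1–B4, B4–B5, B1–B6

The largest bag has 5 vertices, giving width 4; this decomposition certifies tw(G) ≤ 4. For the lower bound, the 5 vertices {2, 4, 5, 7, 8} are pairwise adjacent, and any tree decomposition puts a clique entirely inside one bag — forcing width ≥ 4. Therefore the treewidth is 4.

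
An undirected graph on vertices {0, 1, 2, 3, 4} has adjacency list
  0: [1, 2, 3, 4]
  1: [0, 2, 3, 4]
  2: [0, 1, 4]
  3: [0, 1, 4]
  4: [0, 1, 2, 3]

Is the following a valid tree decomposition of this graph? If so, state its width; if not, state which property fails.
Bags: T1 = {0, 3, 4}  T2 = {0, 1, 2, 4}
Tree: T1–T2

A tree decomposition must satisfy three properties: every vertex lies in some bag; for every edge, both endpoints lie together in some bag; and for every vertex, the bags containing it form a connected subtree. Here edge (1,3) lies in no bag, so the decomposition is invalid.

No — edge (1,3) lies in no bag.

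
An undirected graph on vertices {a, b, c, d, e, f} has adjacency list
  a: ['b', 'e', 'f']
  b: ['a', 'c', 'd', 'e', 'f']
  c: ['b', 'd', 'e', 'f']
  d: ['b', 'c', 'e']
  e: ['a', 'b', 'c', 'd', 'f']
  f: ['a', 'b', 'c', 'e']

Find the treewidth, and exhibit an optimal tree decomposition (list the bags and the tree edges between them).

Treewidth 3.
One such decomposition:
Bags: B1 = {b, c, e, f}  B2 = {b, c, d, e}  B3 = {a, b, e, f}
Tree: B1–B2, B1–B3

The largest bag has 4 vertices, giving width 3; this decomposition certifies tw(G) ≤ 3. For the lower bound, the 4 vertices {b, c, d, e} are pairwise adjacent, and any tree decomposition puts a clique entirely inside one bag — forcing width ≥ 3. Hence tw(G) = 3 exactly.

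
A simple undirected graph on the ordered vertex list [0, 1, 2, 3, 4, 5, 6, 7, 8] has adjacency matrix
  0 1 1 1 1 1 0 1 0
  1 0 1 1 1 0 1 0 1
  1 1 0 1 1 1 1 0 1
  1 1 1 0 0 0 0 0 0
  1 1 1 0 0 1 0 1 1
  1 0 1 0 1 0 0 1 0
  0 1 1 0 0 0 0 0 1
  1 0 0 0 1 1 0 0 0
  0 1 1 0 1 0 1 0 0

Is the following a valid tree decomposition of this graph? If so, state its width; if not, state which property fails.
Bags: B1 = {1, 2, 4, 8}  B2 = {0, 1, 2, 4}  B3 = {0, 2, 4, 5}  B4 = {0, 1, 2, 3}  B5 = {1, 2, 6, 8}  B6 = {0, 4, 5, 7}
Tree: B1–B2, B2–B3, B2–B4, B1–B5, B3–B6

Yes; width 3.

Vertex coverage: the bags together contain {0, 1, 2, 3, 4, 5, 6, 7, 8}, the full vertex set. Edge coverage: each edge of G has both endpoints in at least one bag. Running intersection: for every vertex, the bags containing it form a connected subtree. All three properties hold, so this is a valid tree decomposition of width max|bag| − 1 = 3, and hence tw(G) ≤ 3.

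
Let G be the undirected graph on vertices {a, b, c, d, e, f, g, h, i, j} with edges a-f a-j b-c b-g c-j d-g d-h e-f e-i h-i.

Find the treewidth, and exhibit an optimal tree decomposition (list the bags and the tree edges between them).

Treewidth 2.
One such decomposition:
Bags: B1 = {a, e, f}  B2 = {a, e, j}  B3 = {c, e, j}  B4 = {b, c, e}  B5 = {b, e, g}  B6 = {d, e, g}  B7 = {d, e, h}  B8 = {e, h, i}
Tree: B1–B2, B2–B3, B3–B4, B4–B5, B5–B6, B6–B7, B7–B8

The largest bag has 3 vertices, giving width 2; this decomposition certifies tw(G) ≤ 2. Since e–f–a–j–c–b–g–d–h–i–e is a cycle in G, G is not acyclic. Forests are exactly the graphs of treewidth ≤ 1, so tw(G) ≥ 2. The upper and lower bounds meet at 2, so that is the treewidth.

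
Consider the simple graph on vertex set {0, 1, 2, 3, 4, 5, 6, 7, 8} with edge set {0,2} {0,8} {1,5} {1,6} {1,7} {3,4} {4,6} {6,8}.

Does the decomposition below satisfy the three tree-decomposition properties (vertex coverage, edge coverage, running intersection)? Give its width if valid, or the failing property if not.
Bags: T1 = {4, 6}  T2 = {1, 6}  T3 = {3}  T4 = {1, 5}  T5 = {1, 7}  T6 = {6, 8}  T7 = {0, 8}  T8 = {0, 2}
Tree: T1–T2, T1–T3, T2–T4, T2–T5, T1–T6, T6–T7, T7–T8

No — edge (4,3) lies in no bag.

A tree decomposition must satisfy three properties: every vertex lies in some bag; for every edge, both endpoints lie together in some bag; and for every vertex, the bags containing it form a connected subtree. Here edge (4,3) lies in no bag, so the decomposition is invalid.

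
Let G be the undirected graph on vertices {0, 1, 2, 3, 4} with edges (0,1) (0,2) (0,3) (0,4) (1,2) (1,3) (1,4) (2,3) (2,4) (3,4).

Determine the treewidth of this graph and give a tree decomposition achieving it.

Treewidth 4.
One such decomposition:
Bags: B1 = {0, 1, 2, 3, 4}
Tree: (single bag)

With just one bag of size 5, the width is 5 − 1 = 4, so tw(G) ≤ 4. On the other hand G contains the 5-clique {0, 1, 2, 3, 4}. A clique must lie in a single bag of any decomposition, so no decomposition can have width below 4. The upper and lower bounds meet at 4, so that is the treewidth.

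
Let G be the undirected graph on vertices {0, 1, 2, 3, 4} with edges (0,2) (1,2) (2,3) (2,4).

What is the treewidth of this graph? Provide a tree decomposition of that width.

Treewidth 1.
One such decomposition:
Bags: B1 = {2, 4}  B2 = {0, 2}  B3 = {2, 3}  B4 = {1, 2}
Tree: B1–B2, B2–B3, B2–B4

The largest bag has 2 vertices, giving width 1; this decomposition certifies tw(G) ≤ 1. G has an edge, so its treewidth is at least 1. Hence tw(G) = 1 exactly.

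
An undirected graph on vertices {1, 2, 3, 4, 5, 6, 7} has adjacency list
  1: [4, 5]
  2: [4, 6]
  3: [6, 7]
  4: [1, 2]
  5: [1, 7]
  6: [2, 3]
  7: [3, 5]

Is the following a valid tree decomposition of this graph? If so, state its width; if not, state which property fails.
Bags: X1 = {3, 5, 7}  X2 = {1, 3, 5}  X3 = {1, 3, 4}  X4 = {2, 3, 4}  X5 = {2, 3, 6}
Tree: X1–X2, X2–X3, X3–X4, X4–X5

Yes; width 2.

Vertex coverage: the bags together contain {1, 2, 3, 4, 5, 6, 7}, the full vertex set. Edge coverage: each edge of G has both endpoints in at least one bag. Running intersection: for every vertex, the bags containing it form a connected subtree. All three properties hold, so this is a valid tree decomposition of width max|bag| − 1 = 2, and hence tw(G) ≤ 2.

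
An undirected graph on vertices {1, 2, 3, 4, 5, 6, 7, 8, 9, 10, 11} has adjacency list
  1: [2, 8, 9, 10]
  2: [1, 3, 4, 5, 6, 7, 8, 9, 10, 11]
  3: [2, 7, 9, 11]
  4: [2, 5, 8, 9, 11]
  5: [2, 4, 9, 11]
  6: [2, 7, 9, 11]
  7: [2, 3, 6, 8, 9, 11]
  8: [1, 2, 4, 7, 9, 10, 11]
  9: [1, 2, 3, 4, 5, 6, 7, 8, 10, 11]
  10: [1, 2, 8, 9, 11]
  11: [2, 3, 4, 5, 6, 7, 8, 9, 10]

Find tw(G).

A width-4 tree decomposition is:
Bags: B1 = {2, 7, 8, 9, 11}  B2 = {2, 4, 8, 9, 11}  B3 = {2, 3, 7, 9, 11}  B4 = {2, 6, 7, 9, 11}  B5 = {2, 4, 5, 9, 11}  B6 = {2, 8, 9, 10, 11}  B7 = {1, 2, 8, 9, 10}
Tree: B1–B2, B1–B3, B1–B4, B2–B5, B2–B6, B6–B7
The largest bag has 5 vertices, giving width 4; this decomposition certifies tw(G) ≤ 4. Conversely, {1, 2, 8, 9, 10} is a clique of size 5, and the vertices of any clique must share a bag in every tree decomposition; so some bag has ≥ 5 vertices and tw(G) ≥ 4. The upper and lower bounds meet at 4, so that is the treewidth.

4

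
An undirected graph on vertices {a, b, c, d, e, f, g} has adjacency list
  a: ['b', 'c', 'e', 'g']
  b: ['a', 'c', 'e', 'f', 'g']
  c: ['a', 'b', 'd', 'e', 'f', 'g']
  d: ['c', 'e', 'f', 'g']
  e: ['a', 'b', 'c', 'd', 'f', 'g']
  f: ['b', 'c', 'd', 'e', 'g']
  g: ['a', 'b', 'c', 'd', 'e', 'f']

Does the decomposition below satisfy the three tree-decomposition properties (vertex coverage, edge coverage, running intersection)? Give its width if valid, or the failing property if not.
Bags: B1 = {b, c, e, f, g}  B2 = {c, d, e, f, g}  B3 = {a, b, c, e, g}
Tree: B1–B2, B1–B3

Every vertex of G appears in some bag (union = {a, b, c, d, e, f, g}); every edge is covered by a bag; and for each vertex v the set of bags containing v is connected in the bag tree. The decomposition is therefore valid. The largest bag has 5 vertices, so the width is 4.

Yes; width 4.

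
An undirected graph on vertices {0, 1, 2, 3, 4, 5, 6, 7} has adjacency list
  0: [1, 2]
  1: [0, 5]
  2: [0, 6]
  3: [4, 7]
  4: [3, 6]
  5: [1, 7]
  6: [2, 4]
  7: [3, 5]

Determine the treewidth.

A width-2 tree decomposition is:
Bags: B1 = {3, 4, 6}  B2 = {3, 6, 7}  B3 = {5, 6, 7}  B4 = {1, 5, 6}  B5 = {0, 1, 6}  B6 = {0, 2, 6}
Tree: B1–B2, B2–B3, B3–B4, B4–B5, B5–B6
The largest bag has 3 vertices, giving width 2; this decomposition certifies tw(G) ≤ 2. Since 6–4–3–7–5–1–0–2–6 is a cycle in G, G is not acyclic. Forests are exactly the graphs of treewidth ≤ 1, so tw(G) ≥ 2. Hence tw(G) = 2 exactly.

2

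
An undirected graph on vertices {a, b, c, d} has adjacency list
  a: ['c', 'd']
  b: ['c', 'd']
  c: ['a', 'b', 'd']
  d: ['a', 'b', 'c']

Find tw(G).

2

A width-2 tree decomposition is:
Bags: B1 = {b, c, d}  B2 = {a, c, d}
Tree: B1–B2
Every bag has size at most 3, so the width is 3 − 1 = 2 and tw(G) ≤ 2. On the other hand G contains the 3-clique {a, c, d}. A clique must lie in a single bag of any decomposition, so no decomposition can have width below 2. Therefore the treewidth is 2.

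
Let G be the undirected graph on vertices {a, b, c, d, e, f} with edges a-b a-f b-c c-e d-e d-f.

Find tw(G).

A width-2 tree decomposition is:
Bags: B1 = {c, d, e}  B2 = {b, c, d}  B3 = {a, b, d}  B4 = {a, d, f}
Tree: B1–B2, B2–B3, B3–B4
Every bag has size at most 3, so the width is 3 − 1 = 2 and tw(G) ≤ 2. Since d–e–c–b–a–f–d is a cycle in G, G is not acyclic. Forests are exactly the graphs of treewidth ≤ 1, so tw(G) ≥ 2. Hence tw(G) = 2 exactly.

2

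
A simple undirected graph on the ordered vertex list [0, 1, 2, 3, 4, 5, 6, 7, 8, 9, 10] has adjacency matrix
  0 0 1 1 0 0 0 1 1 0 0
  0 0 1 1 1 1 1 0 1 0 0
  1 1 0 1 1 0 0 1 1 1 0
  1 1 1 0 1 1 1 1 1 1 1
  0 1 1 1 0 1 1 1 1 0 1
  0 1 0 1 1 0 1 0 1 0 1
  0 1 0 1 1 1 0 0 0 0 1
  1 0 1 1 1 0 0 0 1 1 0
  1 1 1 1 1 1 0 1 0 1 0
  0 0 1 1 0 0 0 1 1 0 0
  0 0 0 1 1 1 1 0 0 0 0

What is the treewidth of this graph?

4

A width-4 tree decomposition is:
Bags: B1 = {1, 3, 4, 5, 8}  B2 = {1, 3, 4, 5, 6}  B3 = {1, 2, 3, 4, 8}  B4 = {2, 3, 4, 7, 8}  B5 = {3, 4, 5, 6, 10}  B6 = {0, 2, 3, 7, 8}  B7 = {2, 3, 7, 8, 9}
Tree: B1–B2, B1–B3, B3–B4, B2–B5, B4–B6, B4–B7
The largest bag has 5 vertices, giving width 4; this decomposition certifies tw(G) ≤ 4. For the lower bound, the 5 vertices {0, 2, 3, 7, 8} are pairwise adjacent, and any tree decomposition puts a clique entirely inside one bag — forcing width ≥ 4. Combining the bounds, tw(G) = 4.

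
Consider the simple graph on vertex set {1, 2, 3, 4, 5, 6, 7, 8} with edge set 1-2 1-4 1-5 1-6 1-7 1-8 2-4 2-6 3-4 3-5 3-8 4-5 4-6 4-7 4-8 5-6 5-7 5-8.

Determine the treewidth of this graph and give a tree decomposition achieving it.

Treewidth 3.
Bags: B1 = {1, 2, 4, 6}  B2 = {1, 4, 5, 6}  B3 = {1, 4, 5, 8}  B4 = {3, 4, 5, 8}  B5 = {1, 4, 5, 7}
Tree: B1–B2, B2–B3, B3–B4, B2–B5

The largest bag has 4 vertices, giving width 3; this decomposition certifies tw(G) ≤ 3. On the other hand G contains the 4-clique {1, 2, 4, 6}. A clique must lie in a single bag of any decomposition, so no decomposition can have width below 3. The upper and lower bounds meet at 3, so that is the treewidth.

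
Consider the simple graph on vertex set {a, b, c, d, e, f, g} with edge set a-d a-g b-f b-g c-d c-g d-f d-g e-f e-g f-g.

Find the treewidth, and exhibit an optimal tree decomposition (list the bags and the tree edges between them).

Each bag holds 3 vertices, so the decomposition has width 2, which upper-bounds the treewidth. Conversely, {d, f, g} is a clique of size 3, and the vertices of any clique must share a bag in every tree decomposition; so some bag has ≥ 3 vertices and tw(G) ≥ 2. Hence tw(G) = 2 exactly.

Treewidth 2.
One optimal decomposition is:
Bags: B1 = {a, d, g}  B2 = {d, f, g}  B3 = {c, d, g}  B4 = {e, f, g}  B5 = {b, f, g}
Tree: B1–B2, B1–B3, B2–B4, B4–B5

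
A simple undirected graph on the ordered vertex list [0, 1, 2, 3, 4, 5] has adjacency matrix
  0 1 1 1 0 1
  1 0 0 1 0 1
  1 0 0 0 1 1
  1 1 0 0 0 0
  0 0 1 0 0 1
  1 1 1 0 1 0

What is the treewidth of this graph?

2

A width-2 tree decomposition is:
Bags: B1 = {0, 1, 5}  B2 = {0, 2, 5}  B3 = {0, 1, 3}  B4 = {2, 4, 5}
Tree: B1–B2, B1–B3, B2–B4
Every bag has size at most 3, so the width is 3 − 1 = 2 and tw(G) ≤ 2. For the lower bound, the 3 vertices {0, 1, 3} are pairwise adjacent, and any tree decomposition puts a clique entirely inside one bag — forcing width ≥ 2. Therefore the treewidth is 2.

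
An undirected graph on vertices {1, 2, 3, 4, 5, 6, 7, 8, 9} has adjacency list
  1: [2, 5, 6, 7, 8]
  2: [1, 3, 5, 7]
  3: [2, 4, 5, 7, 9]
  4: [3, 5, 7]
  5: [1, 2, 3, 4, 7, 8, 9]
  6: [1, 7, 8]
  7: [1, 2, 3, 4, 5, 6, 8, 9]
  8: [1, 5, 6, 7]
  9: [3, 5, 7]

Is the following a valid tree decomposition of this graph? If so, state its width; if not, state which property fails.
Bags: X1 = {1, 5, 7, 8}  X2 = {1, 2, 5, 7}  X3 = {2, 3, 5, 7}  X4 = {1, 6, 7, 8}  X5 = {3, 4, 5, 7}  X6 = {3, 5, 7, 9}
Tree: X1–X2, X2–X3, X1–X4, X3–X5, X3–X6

Vertex coverage: the bags together contain {1, 2, 3, 4, 5, 6, 7, 8, 9}, the full vertex set. Edge coverage: each edge of G has both endpoints in at least one bag. Running intersection: for every vertex, the bags containing it form a connected subtree. All three properties hold, so this is a valid tree decomposition of width max|bag| − 1 = 3, and hence tw(G) ≤ 3.

Yes; width 3.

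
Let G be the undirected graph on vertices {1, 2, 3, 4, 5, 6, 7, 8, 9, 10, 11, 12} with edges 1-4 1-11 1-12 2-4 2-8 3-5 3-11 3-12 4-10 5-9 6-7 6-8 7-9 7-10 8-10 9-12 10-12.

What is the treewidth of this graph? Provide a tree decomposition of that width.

Each bag holds 4 vertices, so the decomposition has width 3, which upper-bounds the treewidth. For the lower bound: the 4 vertex sets {2,6,8}, {4}, {10}, {1,7,9,12} are disjoint, each induces a connected subgraph, and every pair is joined by at least one edge of G. Contracting each set to a single vertex therefore yields K_{4} as a minor, and since treewidth is minor-monotone, tw(G) ≥ tw(K_{4}) = 3. The upper and lower bounds meet at 3, so that is the treewidth.

Treewidth 3.
Bags: B1 = {2, 4, 6, 8}  B2 = {4, 6, 8, 10}  B3 = {4, 6, 7, 10}  B4 = {1, 4, 7, 10}  B5 = {1, 7, 10, 12}  B6 = {1, 7, 9, 12}  B7 = {1, 9, 11, 12}  B8 = {3, 9, 11, 12}  B9 = {3, 5, 9, 11}
Tree: B1–B2, B2–B3, B3–B4, B4–B5, B5–B6, B6–B7, B7–B8, B8–B9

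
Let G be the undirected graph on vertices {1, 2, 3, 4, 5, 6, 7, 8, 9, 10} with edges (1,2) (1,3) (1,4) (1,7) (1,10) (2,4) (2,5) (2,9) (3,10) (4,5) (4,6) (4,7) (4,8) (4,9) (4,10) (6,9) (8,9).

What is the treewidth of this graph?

A width-2 tree decomposition is:
Bags: B1 = {1, 4, 10}  B2 = {1, 2, 4}  B3 = {1, 4, 7}  B4 = {2, 4, 9}  B5 = {1, 3, 10}  B6 = {4, 8, 9}  B7 = {2, 4, 5}  B8 = {4, 6, 9}
Tree: B1–B2, B2–B3, B2–B4, B1–B5, B4–B6, B2–B7, B6–B8
Each bag holds 3 vertices, so the decomposition has width 2, which upper-bounds the treewidth. On the other hand G contains the 3-clique {1, 3, 10}. A clique must lie in a single bag of any decomposition, so no decomposition can have width below 2. The upper and lower bounds meet at 2, so that is the treewidth.

2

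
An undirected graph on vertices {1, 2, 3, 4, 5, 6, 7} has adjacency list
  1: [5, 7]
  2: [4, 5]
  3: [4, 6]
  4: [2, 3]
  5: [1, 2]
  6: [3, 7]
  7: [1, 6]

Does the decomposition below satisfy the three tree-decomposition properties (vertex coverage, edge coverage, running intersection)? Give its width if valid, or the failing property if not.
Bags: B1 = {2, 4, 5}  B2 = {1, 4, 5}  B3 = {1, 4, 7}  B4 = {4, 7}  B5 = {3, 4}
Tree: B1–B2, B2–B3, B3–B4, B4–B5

No — vertex 6 appears in no bag.

A tree decomposition must satisfy three properties: every vertex lies in some bag; for every edge, both endpoints lie together in some bag; and for every vertex, the bags containing it form a connected subtree. Here vertex 6 appears in no bag, so the decomposition is invalid.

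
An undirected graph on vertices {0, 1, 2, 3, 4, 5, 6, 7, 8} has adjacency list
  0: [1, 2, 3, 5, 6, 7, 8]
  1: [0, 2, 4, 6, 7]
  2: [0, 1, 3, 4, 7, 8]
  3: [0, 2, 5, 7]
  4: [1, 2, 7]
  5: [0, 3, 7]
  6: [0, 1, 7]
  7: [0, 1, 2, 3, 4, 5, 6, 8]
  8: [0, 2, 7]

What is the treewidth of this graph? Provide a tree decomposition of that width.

Treewidth 3.
Bags: B1 = {0, 1, 2, 7}  B2 = {1, 2, 4, 7}  B3 = {0, 2, 3, 7}  B4 = {0, 1, 6, 7}  B5 = {0, 2, 7, 8}  B6 = {0, 3, 5, 7}
Tree: B1–B2, B1–B3, B1–B4, B3–B5, B3–B6

The largest bag has 4 vertices, giving width 3; this decomposition certifies tw(G) ≤ 3. On the other hand G contains the 4-clique {0, 2, 7, 8}. A clique must lie in a single bag of any decomposition, so no decomposition can have width below 3. The upper and lower bounds meet at 3, so that is the treewidth.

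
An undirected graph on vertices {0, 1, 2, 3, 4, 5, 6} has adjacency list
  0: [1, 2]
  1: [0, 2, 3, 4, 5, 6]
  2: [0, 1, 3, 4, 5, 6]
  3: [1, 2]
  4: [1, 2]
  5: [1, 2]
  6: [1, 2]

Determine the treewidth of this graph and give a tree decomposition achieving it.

Every bag has size at most 3, so the width is 3 − 1 = 2 and tw(G) ≤ 2. For the lower bound, the 3 vertices {0, 1, 2} are pairwise adjacent, and any tree decomposition puts a clique entirely inside one bag — forcing width ≥ 2. Hence tw(G) = 2 exactly.

Treewidth 2.
One such decomposition:
Bags: B1 = {1, 2, 5}  B2 = {1, 2, 6}  B3 = {1, 2, 4}  B4 = {1, 2, 3}  B5 = {0, 1, 2}
Tree: B1–B2, B2–B3, B1–B4, B1–B5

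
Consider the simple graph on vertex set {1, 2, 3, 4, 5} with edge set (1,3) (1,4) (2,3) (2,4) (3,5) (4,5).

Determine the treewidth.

2

A width-2 tree decomposition is:
Bags: B1 = {2, 3, 4}  B2 = {3, 4, 5}  B3 = {1, 3, 4}
Tree: B1–B2, B2–B3
Every bag has size at most 3, so the width is 3 − 1 = 2 and tw(G) ≤ 2. For the lower bound, G contains the cycle 3–2–4–5–3, so G is not a forest; only forests have treewidth ≤ 1, hence tw(G) ≥ 2. Hence tw(G) = 2 exactly.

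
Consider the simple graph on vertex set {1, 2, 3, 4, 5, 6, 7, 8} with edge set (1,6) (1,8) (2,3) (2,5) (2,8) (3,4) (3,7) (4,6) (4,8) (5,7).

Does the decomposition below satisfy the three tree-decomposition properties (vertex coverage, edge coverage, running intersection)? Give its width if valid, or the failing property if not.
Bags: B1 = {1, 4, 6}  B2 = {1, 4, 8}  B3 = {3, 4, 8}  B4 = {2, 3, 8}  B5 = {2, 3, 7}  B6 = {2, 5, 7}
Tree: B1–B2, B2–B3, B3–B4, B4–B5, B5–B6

Checking the three conditions: (i) the bags cover all of {1, 2, 3, 4, 5, 6, 7, 8}; (ii) for each edge, some bag contains both endpoints; (iii) the bags containing any fixed vertex form a subtree. All hold, so the decomposition is valid with width 3 − 1 = 2.

Yes; width 2.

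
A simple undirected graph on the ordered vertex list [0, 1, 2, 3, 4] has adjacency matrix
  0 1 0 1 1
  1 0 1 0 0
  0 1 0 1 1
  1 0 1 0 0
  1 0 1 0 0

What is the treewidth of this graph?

2

A width-2 tree decomposition is:
Bags: B1 = {0, 2, 3}  B2 = {0, 1, 2}  B3 = {0, 2, 4}
Tree: B1–B2, B2–B3
Each bag holds 3 vertices, so the decomposition has width 2, which upper-bounds the treewidth. For the lower bound, G contains the cycle 0–3–2–1–0, so G is not a forest; only forests have treewidth ≤ 1, hence tw(G) ≥ 2. Therefore the treewidth is 2.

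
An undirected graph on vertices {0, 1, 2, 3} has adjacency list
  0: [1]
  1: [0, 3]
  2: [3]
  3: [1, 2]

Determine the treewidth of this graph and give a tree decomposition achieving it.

Treewidth 1.
Bags: B1 = {2, 3}  B2 = {1, 3}  B3 = {0, 1}
Tree: B1–B2, B2–B3

Every bag has size at most 2, so the width is 2 − 1 = 1 and tw(G) ≤ 1. Any graph with an edge has treewidth ≥ 1, and G has the edge 2–3. The upper and lower bounds meet at 1, so that is the treewidth.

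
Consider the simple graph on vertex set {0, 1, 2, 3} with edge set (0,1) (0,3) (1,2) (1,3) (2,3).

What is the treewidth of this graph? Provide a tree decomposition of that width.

Every bag has size at most 3, so the width is 3 − 1 = 2 and tw(G) ≤ 2. Conversely, {0, 1, 3} is a clique of size 3, and the vertices of any clique must share a bag in every tree decomposition; so some bag has ≥ 3 vertices and tw(G) ≥ 2. The upper and lower bounds meet at 2, so that is the treewidth.

Treewidth 2.
Bags: B1 = {0, 1, 3}  B2 = {1, 2, 3}
Tree: B1–B2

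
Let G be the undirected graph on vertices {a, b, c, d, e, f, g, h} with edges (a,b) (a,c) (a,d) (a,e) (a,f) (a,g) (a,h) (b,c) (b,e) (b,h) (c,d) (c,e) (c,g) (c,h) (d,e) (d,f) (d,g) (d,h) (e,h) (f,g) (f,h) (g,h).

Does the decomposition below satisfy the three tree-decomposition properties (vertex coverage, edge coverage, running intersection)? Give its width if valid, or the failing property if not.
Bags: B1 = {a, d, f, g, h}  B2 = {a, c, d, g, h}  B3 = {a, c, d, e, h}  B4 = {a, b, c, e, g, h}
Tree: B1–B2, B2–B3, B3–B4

No — bags containing vertex g are not connected in the tree.

A tree decomposition must satisfy three properties: every vertex lies in some bag; for every edge, both endpoints lie together in some bag; and for every vertex, the bags containing it form a connected subtree. Here bags containing vertex g are not connected in the tree, so the decomposition is invalid.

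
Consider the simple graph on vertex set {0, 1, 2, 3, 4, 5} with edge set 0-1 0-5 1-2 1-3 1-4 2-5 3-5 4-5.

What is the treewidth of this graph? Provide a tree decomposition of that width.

Every bag has size at most 3, so the width is 3 − 1 = 2 and tw(G) ≤ 2. Since 4–5–2–1–4 is a cycle in G, G is not acyclic. Forests are exactly the graphs of treewidth ≤ 1, so tw(G) ≥ 2. The upper and lower bounds meet at 2, so that is the treewidth.

Treewidth 2.
One optimal decomposition is:
Bags: B1 = {1, 4, 5}  B2 = {1, 2, 5}  B3 = {0, 1, 5}  B4 = {1, 3, 5}
Tree: B1–B2, B2–B3, B3–B4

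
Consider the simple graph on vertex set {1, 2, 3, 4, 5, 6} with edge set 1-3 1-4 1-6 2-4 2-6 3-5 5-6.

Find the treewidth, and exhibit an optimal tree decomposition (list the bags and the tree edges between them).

Every bag has size at most 3, so the width is 3 − 1 = 2 and tw(G) ≤ 2. For the lower bound, G contains the cycle 3–5–6–1–3, so G is not a forest; only forests have treewidth ≤ 1, hence tw(G) ≥ 2. Combining the bounds, tw(G) = 2.

Treewidth 2.
Bags: B1 = {1, 3, 5}  B2 = {1, 5, 6}  B3 = {1, 4, 6}  B4 = {2, 4, 6}
Tree: B1–B2, B2–B3, B3–B4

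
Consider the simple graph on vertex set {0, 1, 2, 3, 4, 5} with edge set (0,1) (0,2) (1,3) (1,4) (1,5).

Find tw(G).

A width-1 tree decomposition is:
Bags: B1 = {1, 5}  B2 = {0, 1}  B3 = {1, 3}  B4 = {0, 2}  B5 = {1, 4}
Tree: B1–B2, B2–B3, B2–B4, B3–B5
Each bag holds 2 vertices, so the decomposition has width 1, which upper-bounds the treewidth. Any graph with an edge has treewidth ≥ 1, and G has the edge 1–5. Hence tw(G) = 1 exactly.

1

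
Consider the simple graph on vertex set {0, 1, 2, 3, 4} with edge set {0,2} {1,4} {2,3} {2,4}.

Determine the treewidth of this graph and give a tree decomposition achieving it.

Treewidth 1.
One optimal decomposition is:
Bags: B1 = {0, 2}  B2 = {2, 4}  B3 = {2, 3}  B4 = {1, 4}
Tree: B1–B2, B1–B3, B2–B4

The largest bag has 2 vertices, giving width 1; this decomposition certifies tw(G) ≤ 1. G has an edge, so its treewidth is at least 1. Hence tw(G) = 1 exactly.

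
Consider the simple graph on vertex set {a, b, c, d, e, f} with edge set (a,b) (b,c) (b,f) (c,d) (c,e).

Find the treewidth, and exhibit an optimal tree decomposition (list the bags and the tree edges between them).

The largest bag has 2 vertices, giving width 1; this decomposition certifies tw(G) ≤ 1. Any graph with an edge has treewidth ≥ 1, and G has the edge e–c. Hence tw(G) = 1 exactly.

Treewidth 1.
Bags: B1 = {c, e}  B2 = {b, c}  B3 = {a, b}  B4 = {b, f}  B5 = {c, d}
Tree: B1–B2, B2–B3, B3–B4, B1–B5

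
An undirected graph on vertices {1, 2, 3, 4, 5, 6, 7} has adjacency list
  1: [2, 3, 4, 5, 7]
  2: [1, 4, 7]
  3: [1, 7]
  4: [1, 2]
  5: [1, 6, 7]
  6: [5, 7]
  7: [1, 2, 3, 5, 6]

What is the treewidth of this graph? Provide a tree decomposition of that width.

Treewidth 2.
One optimal decomposition is:
Bags: B1 = {1, 5, 7}  B2 = {5, 6, 7}  B3 = {1, 2, 7}  B4 = {1, 2, 4}  B5 = {1, 3, 7}
Tree: B1–B2, B1–B3, B3–B4, B1–B5

Every bag has size at most 3, so the width is 3 − 1 = 2 and tw(G) ≤ 2. On the other hand G contains the 3-clique {1, 2, 4}. A clique must lie in a single bag of any decomposition, so no decomposition can have width below 2. Hence tw(G) = 2 exactly.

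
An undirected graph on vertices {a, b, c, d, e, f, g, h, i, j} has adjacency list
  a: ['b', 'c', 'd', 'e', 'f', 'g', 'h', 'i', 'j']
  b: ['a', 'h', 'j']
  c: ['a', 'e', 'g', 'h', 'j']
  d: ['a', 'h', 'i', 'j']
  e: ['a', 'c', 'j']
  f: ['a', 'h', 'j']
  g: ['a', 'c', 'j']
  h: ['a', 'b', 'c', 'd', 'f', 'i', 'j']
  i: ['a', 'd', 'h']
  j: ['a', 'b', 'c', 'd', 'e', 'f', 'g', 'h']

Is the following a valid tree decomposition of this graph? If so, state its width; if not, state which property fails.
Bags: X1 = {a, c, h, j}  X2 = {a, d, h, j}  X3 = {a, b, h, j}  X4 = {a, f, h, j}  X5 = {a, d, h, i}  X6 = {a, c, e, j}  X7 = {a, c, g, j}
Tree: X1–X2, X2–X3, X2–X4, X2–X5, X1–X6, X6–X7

Checking the three conditions: (i) the bags cover all of {a, b, c, d, e, f, g, h, i, j}; (ii) for each edge, some bag contains both endpoints; (iii) the bags containing any fixed vertex form a subtree. All hold, so the decomposition is valid with width 4 − 1 = 3.

Yes; width 3.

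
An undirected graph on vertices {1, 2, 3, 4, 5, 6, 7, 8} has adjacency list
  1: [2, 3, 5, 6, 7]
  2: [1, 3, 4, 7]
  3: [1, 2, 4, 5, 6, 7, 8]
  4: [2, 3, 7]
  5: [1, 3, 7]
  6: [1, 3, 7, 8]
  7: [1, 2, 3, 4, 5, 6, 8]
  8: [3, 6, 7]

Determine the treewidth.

A width-3 tree decomposition is:
Bags: B1 = {1, 2, 3, 7}  B2 = {1, 3, 6, 7}  B3 = {1, 3, 5, 7}  B4 = {2, 3, 4, 7}  B5 = {3, 6, 7, 8}
Tree: B1–B2, B2–B3, B1–B4, B2–B5
Every bag has size at most 4, so the width is 4 − 1 = 3 and tw(G) ≤ 3. Conversely, {3, 6, 7, 8} is a clique of size 4, and the vertices of any clique must share a bag in every tree decomposition; so some bag has ≥ 4 vertices and tw(G) ≥ 3. The upper and lower bounds meet at 3, so that is the treewidth.

3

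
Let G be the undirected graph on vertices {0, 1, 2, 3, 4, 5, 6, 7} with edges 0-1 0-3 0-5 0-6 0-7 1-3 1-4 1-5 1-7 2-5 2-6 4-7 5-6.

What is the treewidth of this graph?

2

A width-2 tree decomposition is:
Bags: B1 = {0, 1, 3}  B2 = {0, 1, 5}  B3 = {0, 5, 6}  B4 = {2, 5, 6}  B5 = {0, 1, 7}  B6 = {1, 4, 7}
Tree: B1–B2, B2–B3, B3–B4, B2–B5, B5–B6
Each bag holds 3 vertices, so the decomposition has width 2, which upper-bounds the treewidth. On the other hand G contains the 3-clique {0, 1, 3}. A clique must lie in a single bag of any decomposition, so no decomposition can have width below 2. Therefore the treewidth is 2.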